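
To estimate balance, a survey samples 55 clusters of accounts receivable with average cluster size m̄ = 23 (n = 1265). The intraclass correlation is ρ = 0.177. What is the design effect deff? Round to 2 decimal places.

4.89

deff = 1 + (23 − 1)·0.177 = 1 + 3.894 = 4.894.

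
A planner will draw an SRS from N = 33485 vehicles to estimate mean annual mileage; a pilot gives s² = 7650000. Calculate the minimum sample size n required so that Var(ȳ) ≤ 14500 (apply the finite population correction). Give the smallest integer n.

520

Without fpc, n₀ = s²/D = 7650000/14500 = 527.5862.
With fpc, (1 − n/N)·s²/n ≤ D requires n ≥ n₀/(1 + n₀/N) = 527.5862/(1 + 527.5862/33485) = 519.4025.
Rounding up, n = 520.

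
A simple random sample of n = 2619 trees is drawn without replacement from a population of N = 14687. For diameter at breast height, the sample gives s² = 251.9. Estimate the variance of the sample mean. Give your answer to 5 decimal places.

Under SRS without replacement, Var(ȳ) = (1 − f)·s²/n with f = n/N = 2619/14687 = 0.17832096.
Var(ȳ) = (1 − 0.17832096)·251.9/2619 = 0.82167904·0.096181749 = 0.079030527.

0.07903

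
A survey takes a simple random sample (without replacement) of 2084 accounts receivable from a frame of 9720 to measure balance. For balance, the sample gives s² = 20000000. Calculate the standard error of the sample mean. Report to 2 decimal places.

Under SRS without replacement, Var(ȳ) = (1 − f)·s²/n with f = n/N = 2084/9720 = 0.21440329.
Var(ȳ) = (1 − 0.21440329)·20000000/2084 = 0.78559671·9596.929 = 7539.3158.
SE(ȳ) = √(7539.3158) = 86.83.

86.83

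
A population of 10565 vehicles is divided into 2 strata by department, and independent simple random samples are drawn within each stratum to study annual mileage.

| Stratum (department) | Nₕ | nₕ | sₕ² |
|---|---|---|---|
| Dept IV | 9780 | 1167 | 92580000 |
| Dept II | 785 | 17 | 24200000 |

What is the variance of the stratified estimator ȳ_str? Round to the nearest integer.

67558

Var(ȳ_str) = Σₕ Wₕ²(1 − fₕ)sₕ²/nₕ with Wₕ = Nₕ/N, N = 10565.
Dept IV: Wₕ = 0.92569806; term = 0.92569806²·(1 − 0.11932515)·92580000/1167 = 59868.809.
Dept II: Wₕ = 0.07430194; term = 0.07430194²·(1 − 0.02165605)·24200000/17 = 7688.7957.
Sum = 67557.605.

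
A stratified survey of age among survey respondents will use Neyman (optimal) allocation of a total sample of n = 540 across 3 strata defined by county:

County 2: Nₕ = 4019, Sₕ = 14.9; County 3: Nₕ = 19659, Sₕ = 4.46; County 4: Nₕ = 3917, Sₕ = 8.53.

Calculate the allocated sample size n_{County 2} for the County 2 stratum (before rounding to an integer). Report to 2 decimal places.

Neyman allocation: nₕ = n·NₕSₕ / Σⱼ NⱼSⱼ.
Σ NⱼSⱼ = 4019·14.9 + 19659·4.46 + 3917·8.53 = 180974.25.
n_{County 2} = 540·4019·14.9 / 180974.25 = 178.68.

178.68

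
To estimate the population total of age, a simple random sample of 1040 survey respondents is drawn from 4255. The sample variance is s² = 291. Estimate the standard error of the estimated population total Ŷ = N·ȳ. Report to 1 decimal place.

Var(Ŷ) = N²·Var(ȳ) = N²·(1 − n/N)·s²/n.
f = 1040/4255 = 0.24441833; Var(ȳ) = 0.75558167·291/1040 = 0.21141756.
Var(Ŷ) = 4255² · 0.21141756 = 3.8277202 × 10^6.
SE(Ŷ) = √(3.8277202 × 10^6) = 1956.5.

1956.5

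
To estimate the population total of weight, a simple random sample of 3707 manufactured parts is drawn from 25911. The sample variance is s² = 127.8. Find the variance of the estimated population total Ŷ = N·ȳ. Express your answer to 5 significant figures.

1.9835 × 10^7

Var(Ŷ) = N²·Var(ȳ) = N²·(1 − n/N)·s²/n.
f = 3707/25911 = 0.14306665; Var(ȳ) = 0.85693335·127.8/3707 = 0.029543049.
Var(Ŷ) = 25911² · 0.029543049 = 1.983461 × 10^7.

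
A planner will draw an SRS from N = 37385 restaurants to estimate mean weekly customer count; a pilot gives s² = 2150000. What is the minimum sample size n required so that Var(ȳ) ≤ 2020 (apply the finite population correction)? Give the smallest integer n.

1035

Without fpc, n₀ = s²/D = 2150000/2020 = 1064.3564.
With fpc, (1 − n/N)·s²/n ≤ D requires n ≥ n₀/(1 + n₀/N) = 1064.3564/(1 + 1064.3564/37385) = 1034.8928.
Rounding up, n = 1035.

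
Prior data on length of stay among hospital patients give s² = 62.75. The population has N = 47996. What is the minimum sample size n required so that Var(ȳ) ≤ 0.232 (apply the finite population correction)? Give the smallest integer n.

Without fpc, n₀ = s²/D = 62.75/0.232 = 270.4741.
With fpc, (1 − n/N)·s²/n ≤ D requires n ≥ n₀/(1 + n₀/N) = 270.4741/(1 + 270.4741/47996) = 268.9584.
Rounding up, n = 269.

269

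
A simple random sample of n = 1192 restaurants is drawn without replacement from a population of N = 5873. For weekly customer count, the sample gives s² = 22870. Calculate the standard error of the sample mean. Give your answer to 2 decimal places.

Under SRS without replacement, Var(ȳ) = (1 − f)·s²/n with f = n/N = 1192/5873 = 0.20296271.
Var(ȳ) = (1 − 0.20296271)·22870/1192 = 0.79703729·19.186242 = 15.29215.
SE(ȳ) = √(15.29215) = 3.91.

3.91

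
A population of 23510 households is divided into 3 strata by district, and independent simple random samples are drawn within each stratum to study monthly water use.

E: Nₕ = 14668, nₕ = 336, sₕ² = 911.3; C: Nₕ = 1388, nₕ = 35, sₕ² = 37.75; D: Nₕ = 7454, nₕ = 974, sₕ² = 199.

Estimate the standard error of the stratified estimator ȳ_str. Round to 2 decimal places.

1.03

Var(ȳ_str) = Σₕ Wₕ²(1 − fₕ)sₕ²/nₕ with Wₕ = Nₕ/N, N = 23510.
E: Wₕ = 0.62390472; term = 0.62390472²·(1 − 0.02290701)·911.3/336 = 1.0315601.
C: Wₕ = 0.05903871; term = 0.05903871²·(1 − 0.02521614)·37.75/35 = 0.0036646366.
D: Wₕ = 0.31705657; term = 0.31705657²·(1 − 0.13066810)·199/974 = 0.017854729.
Sum = 1.0530795.
SE = √(1.0530795) = 1.03.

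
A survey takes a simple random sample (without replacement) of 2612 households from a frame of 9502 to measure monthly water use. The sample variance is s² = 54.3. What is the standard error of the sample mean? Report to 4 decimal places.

0.1228

Under SRS without replacement, Var(ȳ) = (1 − f)·s²/n with f = n/N = 2612/9502 = 0.27488950.
Var(ȳ) = (1 − 0.27488950)·54.3/2612 = 0.72511050·0.020788668 = 0.015074081.
SE(ȳ) = √(0.015074081) = 0.1228.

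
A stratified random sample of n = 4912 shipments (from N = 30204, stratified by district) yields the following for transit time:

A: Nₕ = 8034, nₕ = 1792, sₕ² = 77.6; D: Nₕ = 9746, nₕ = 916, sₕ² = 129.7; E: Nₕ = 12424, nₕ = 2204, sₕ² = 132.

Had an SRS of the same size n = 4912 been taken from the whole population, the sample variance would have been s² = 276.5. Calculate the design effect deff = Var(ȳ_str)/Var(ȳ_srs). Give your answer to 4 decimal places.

Var(ȳ_str) = Σ Wₕ²(1−fₕ)sₕ²/nₕ with Wₕ = Nₕ/30204:
  A: (8034/30204)²·(1−1792/8034)·77.6/1792 = 0.0023804024
  D: (9746/30204)²·(1−916/9746)·129.7/916 = 0.013356808
  E: (12424/30204)²·(1−2204/12424)·132/2204 = 0.0083357706
  → Var(ȳ_str) = 0.024072981.
Var(ȳ_srs) = (1 − 4912/30204)·276.5/4912 = 0.0471363.
deff = 0.024072981 / 0.0471363 = 0.5107.

0.5107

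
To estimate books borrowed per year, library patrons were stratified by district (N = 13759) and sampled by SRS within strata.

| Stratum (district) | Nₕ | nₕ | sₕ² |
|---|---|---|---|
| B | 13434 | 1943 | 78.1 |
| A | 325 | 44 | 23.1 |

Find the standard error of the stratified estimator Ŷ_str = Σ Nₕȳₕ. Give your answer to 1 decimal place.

Var(Ŷ_str) = Σₕ Nₕ²(1 − fₕ)sₕ²/nₕ.
B: 13434²·(1 − 1943/13434)·78.1/1943 = 6.2049945 × 10^6.
A: 325²·(1 − 44/325)·23.1/44 = 47945.625.
Sum = 6.2529401 × 10^6.
SE = √(6.2529401 × 10^6) = 2500.6.

2500.6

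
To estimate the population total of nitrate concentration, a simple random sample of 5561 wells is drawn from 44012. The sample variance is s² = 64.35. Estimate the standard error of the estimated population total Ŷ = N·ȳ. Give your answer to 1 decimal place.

4425.2

Var(Ŷ) = N²·Var(ȳ) = N²·(1 − n/N)·s²/n.
f = 5561/44012 = 0.12635190; Var(ȳ) = 0.87364810·64.35/5561 = 0.010109559.
Var(Ŷ) = 44012² · 0.010109559 = 1.9582783 × 10^7.
SE(Ŷ) = √(1.9582783 × 10^7) = 4425.2.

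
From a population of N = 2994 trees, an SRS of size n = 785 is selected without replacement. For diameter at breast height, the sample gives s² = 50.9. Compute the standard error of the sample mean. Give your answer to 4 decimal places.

0.2187

Under SRS without replacement, Var(ȳ) = (1 − f)·s²/n with f = n/N = 785/2994 = 0.26219105.
Var(ȳ) = (1 − 0.26219105)·50.9/785 = 0.73780895·0.064840764 = 0.047840096.
SE(ȳ) = √(0.047840096) = 0.2187.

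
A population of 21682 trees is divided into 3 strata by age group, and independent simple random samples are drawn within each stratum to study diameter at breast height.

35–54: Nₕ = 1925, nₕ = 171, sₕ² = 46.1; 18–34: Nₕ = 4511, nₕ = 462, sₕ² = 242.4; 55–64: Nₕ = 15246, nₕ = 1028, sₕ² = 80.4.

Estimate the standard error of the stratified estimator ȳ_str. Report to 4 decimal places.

Var(ȳ_str) = Σₕ Wₕ²(1 − fₕ)sₕ²/nₕ with Wₕ = Nₕ/N, N = 21682.
35–54: Wₕ = 0.08878332; term = 0.08878332²·(1 − 0.08883117)·46.1/171 = 0.0019362724.
18–34: Wₕ = 0.20805276; term = 0.20805276²·(1 − 0.10241632)·242.4/462 = 0.020385087.
55–64: Wₕ = 0.70316391; term = 0.70316391²·(1 − 0.06742752)·80.4/1028 = 0.036062737.
Sum = 0.058384096.
SE = √(0.058384096) = 0.2416.

0.2416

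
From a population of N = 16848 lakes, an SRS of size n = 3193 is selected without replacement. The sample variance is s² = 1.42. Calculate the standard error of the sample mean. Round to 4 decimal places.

0.0190

Under SRS without replacement, Var(ȳ) = (1 − f)·s²/n with f = n/N = 3193/16848 = 0.18951804.
Var(ȳ) = (1 − 0.18951804)·1.42/3193 = 0.81048196·4.4472283 × 10^-4 = 3.6043983 × 10^-4.
SE(ȳ) = √(3.6043983 × 10^-4) = 0.0190.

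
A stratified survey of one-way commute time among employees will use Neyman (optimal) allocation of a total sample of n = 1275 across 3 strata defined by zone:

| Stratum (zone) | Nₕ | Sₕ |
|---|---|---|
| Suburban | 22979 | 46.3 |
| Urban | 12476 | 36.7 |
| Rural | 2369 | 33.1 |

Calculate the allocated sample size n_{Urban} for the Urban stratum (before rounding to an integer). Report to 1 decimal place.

364.8

Neyman allocation: nₕ = n·NₕSₕ / Σⱼ NⱼSⱼ.
Σ NⱼSⱼ = 22979·46.3 + 12476·36.7 + 2369·33.1 = 1.6002108 × 10^6.
n_{Urban} = 1275·12476·36.7 / (1.6002108 × 10^6) = 364.8.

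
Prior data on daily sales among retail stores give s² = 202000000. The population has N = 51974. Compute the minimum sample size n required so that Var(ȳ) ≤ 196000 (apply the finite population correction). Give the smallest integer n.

Without fpc, n₀ = s²/D = 202000000/196000 = 1030.6122.
With fpc, (1 − n/N)·s²/n ≤ D requires n ≥ n₀/(1 + n₀/N) = 1030.6122/(1 + 1030.6122/51974) = 1010.5732.
Rounding up, n = 1011.

1011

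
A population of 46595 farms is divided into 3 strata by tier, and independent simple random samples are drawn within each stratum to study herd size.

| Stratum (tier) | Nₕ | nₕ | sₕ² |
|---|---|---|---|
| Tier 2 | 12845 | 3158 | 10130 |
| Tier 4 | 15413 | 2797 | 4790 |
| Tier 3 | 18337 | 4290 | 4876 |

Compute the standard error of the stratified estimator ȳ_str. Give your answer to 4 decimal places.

0.6871

Var(ȳ_str) = Σₕ Wₕ²(1 − fₕ)sₕ²/nₕ with Wₕ = Nₕ/N, N = 46595.
Tier 2: Wₕ = 0.27567336; term = 0.27567336²·(1 − 0.24585442)·10130/3158 = 0.18384088.
Tier 4: Wₕ = 0.33078657; term = 0.33078657²·(1 − 0.18147019)·4790/2797 = 0.1533816.
Tier 3: Wₕ = 0.39354008; term = 0.39354008²·(1 − 0.23395321)·4876/4290 = 0.13484649.
Sum = 0.47206897.
SE = √(0.47206897) = 0.6871.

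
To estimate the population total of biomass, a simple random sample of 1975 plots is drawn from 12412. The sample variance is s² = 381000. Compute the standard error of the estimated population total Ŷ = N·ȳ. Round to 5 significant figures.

Var(Ŷ) = N²·Var(ȳ) = N²·(1 − n/N)·s²/n.
f = 1975/12412 = 0.15912021; Var(ȳ) = 0.84087979·381000/1975 = 162.21529.
Var(Ŷ) = 12412² · 162.21529 = 2.4990522 × 10^10.
SE(Ŷ) = √(2.4990522 × 10^10) = 158080.

158080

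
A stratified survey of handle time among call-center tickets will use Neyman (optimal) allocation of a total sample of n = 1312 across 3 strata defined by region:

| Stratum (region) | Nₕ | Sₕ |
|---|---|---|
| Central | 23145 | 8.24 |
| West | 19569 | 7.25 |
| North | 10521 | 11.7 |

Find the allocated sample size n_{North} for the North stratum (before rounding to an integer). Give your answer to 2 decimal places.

354.41

Neyman allocation: nₕ = n·NₕSₕ / Σⱼ NⱼSⱼ.
Σ NⱼSⱼ = 23145·8.24 + 19569·7.25 + 10521·11.7 = 455685.75.
n_{North} = 1312·10521·11.7 / 455685.75 = 354.41.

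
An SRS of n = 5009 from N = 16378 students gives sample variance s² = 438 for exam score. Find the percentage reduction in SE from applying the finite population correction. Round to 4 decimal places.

f = n/N = 5009/16378 = 0.30583710.
SE_no-fpc = √(s²/n) = 0.29570696; SE_fpc = √((1−f)s²/n) = 0.24637251.
Ratio = √(1−f) = 0.83316439. Reduction = 100·(1 − 0.83316439) = 16.6836%.

16.6836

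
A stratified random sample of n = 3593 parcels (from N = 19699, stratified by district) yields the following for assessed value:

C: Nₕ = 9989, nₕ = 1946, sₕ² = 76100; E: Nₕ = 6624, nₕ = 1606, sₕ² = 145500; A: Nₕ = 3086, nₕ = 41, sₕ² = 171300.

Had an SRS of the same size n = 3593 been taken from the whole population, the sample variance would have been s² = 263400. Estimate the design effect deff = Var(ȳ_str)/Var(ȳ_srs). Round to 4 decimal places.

1.9525

Var(ȳ_str) = Σ Wₕ²(1−fₕ)sₕ²/nₕ with Wₕ = Nₕ/19699:
  C: (9989/19699)²·(1−1946/9989)·76100/1946 = 8.0964296
  E: (6624/19699)²·(1−1606/6624)·145500/1606 = 7.7603279
  A: (3086/19699)²·(1−41/3086)·171300/41 = 101.17387
  → Var(ȳ_str) = 117.03063.
Var(ȳ_srs) = (1 − 3593/19699)·263400/3593 = 59.937975.
deff = 117.03063 / 59.937975 = 1.9525.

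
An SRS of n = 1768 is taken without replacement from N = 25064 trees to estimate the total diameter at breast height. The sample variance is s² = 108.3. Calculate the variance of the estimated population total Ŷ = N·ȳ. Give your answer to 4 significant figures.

3.577 × 10^7

Var(Ŷ) = N²·Var(ȳ) = N²·(1 − n/N)·s²/n.
f = 1768/25064 = 0.07053942; Var(ȳ) = 0.92946058·108.3/1768 = 0.056934718.
Var(Ŷ) = 25064² · 0.056934718 = 3.5766623 × 10^7.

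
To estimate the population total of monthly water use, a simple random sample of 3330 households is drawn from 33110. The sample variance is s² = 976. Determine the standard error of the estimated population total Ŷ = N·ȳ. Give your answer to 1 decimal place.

16999.8

Var(Ŷ) = N²·Var(ȳ) = N²·(1 − n/N)·s²/n.
f = 3330/33110 = 0.10057384; Var(ȳ) = 0.89942616·976/3330 = 0.26361559.
Var(Ŷ) = 33110² · 0.26361559 = 2.8899442 × 10^8.
SE(Ŷ) = √(2.8899442 × 10^8) = 16999.8.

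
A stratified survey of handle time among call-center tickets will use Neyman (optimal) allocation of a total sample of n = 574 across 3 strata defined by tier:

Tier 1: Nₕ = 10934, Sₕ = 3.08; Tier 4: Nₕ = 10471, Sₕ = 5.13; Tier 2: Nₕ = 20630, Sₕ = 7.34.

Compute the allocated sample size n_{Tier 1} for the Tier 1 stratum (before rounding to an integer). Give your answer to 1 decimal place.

80.9

Neyman allocation: nₕ = n·NₕSₕ / Σⱼ NⱼSⱼ.
Σ NⱼSⱼ = 10934·3.08 + 10471·5.13 + 20630·7.34 = 238817.15.
n_{Tier 1} = 574·10934·3.08 / 238817.15 = 80.9.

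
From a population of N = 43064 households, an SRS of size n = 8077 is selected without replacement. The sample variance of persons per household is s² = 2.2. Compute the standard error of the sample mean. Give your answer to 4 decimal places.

0.0149

Under SRS without replacement, Var(ȳ) = (1 − f)·s²/n with f = n/N = 8077/43064 = 0.18755805.
Var(ȳ) = (1 − 0.18755805)·2.2/8077 = 0.81244195·2.7237836 × 10^-4 = 2.212916 × 10^-4.
SE(ȳ) = √(2.212916 × 10^-4) = 0.0149.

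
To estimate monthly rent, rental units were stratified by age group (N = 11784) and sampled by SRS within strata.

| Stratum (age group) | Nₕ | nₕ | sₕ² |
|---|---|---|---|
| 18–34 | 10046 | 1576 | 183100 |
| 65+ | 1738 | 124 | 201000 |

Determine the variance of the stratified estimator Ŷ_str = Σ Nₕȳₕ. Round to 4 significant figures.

1.443 × 10^10

Var(Ŷ_str) = Σₕ Nₕ²(1 − fₕ)sₕ²/nₕ.
18–34: 10046²·(1 − 1576/10046)·183100/1576 = 9.8857293 × 10^9.
65+: 1738²·(1 − 124/1738)·201000/124 = 4.5470285 × 10^9.
Sum = 1.4432758 × 10^10.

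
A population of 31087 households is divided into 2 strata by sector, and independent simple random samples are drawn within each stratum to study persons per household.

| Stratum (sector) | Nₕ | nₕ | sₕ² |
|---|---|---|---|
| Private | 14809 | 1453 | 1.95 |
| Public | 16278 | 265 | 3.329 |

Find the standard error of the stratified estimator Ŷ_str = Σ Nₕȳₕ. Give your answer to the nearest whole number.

Var(Ŷ_str) = Σₕ Nₕ²(1 − fₕ)sₕ²/nₕ.
Private: 14809²·(1 − 1453/14809)·1.95/1453 = 265442.92.
Public: 16278²·(1 − 265/16278)·3.329/265 = 3.2744749 × 10^6.
Sum = 3.5399178 × 10^6.
SE = √(3.5399178 × 10^6) = 1881.

1881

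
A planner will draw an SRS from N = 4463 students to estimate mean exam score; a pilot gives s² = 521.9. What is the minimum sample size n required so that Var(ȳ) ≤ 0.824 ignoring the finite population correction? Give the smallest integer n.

634

Without fpc, n₀ = s²/D = 521.9/0.824 = 633.3738.
Rounding up, n = 634.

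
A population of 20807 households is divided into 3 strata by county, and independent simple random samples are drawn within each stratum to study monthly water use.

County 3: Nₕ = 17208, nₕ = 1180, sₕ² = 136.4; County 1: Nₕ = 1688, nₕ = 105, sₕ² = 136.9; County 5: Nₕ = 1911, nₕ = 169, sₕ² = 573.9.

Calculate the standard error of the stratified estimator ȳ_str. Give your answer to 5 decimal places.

0.32833

Var(ȳ_str) = Σₕ Wₕ²(1 − fₕ)sₕ²/nₕ with Wₕ = Nₕ/N, N = 20807.
County 3: Wₕ = 0.82702937; term = 0.82702937²·(1 − 0.06857276)·136.4/1180 = 0.073641591.
County 1: Wₕ = 0.08112654; term = 0.08112654²·(1 − 0.06220379)·136.9/105 = 0.00804727.
County 5: Wₕ = 0.09184409; term = 0.09184409²·(1 − 0.08843537)·573.9/169 = 0.026111957.
Sum = 0.10780082.
SE = √(0.10780082) = 0.32833.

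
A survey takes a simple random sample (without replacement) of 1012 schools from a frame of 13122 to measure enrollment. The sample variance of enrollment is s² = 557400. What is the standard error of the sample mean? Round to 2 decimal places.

Under SRS without replacement, Var(ȳ) = (1 − f)·s²/n with f = n/N = 1012/13122 = 0.07712239.
Var(ȳ) = (1 − 0.07712239)·557400/1012 = 0.92287761·550.79051 = 508.31223.
SE(ȳ) = √(508.31223) = 22.55.

22.55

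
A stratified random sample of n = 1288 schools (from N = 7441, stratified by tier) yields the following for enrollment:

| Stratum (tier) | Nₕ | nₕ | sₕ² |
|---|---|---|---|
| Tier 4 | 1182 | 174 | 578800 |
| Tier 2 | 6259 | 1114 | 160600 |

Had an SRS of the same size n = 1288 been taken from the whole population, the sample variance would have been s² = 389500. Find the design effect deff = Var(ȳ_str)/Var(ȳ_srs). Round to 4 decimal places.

0.6216

Var(ȳ_str) = Σ Wₕ²(1−fₕ)sₕ²/nₕ with Wₕ = Nₕ/7441:
  Tier 4: (1182/7441)²·(1−174/1182)·578800/174 = 71.580491
  Tier 2: (6259/7441)²·(1−1114/6259)·160600/1114 = 83.847105
  → Var(ȳ_str) = 155.4276.
Var(ȳ_srs) = (1 − 1288/7441)·389500/1288 = 250.06172.
deff = 155.4276 / 250.06172 = 0.6216.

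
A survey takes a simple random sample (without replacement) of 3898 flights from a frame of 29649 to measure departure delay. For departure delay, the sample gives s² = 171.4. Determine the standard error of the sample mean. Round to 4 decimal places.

Under SRS without replacement, Var(ȳ) = (1 − f)·s²/n with f = n/N = 3898/29649 = 0.13147155.
Var(ȳ) = (1 − 0.13147155)·171.4/3898 = 0.86852845·0.043971267 = 0.038190297.
SE(ȳ) = √(0.038190297) = 0.1954.

0.1954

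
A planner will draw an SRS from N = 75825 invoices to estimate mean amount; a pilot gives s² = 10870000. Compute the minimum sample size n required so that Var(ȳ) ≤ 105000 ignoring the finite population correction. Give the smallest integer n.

Without fpc, n₀ = s²/D = 10870000/105000 = 103.5238.
Rounding up, n = 104.

104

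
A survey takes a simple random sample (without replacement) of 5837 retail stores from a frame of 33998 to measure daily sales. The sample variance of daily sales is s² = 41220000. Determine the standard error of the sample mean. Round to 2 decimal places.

Under SRS without replacement, Var(ȳ) = (1 − f)·s²/n with f = n/N = 5837/33998 = 0.17168657.
Var(ȳ) = (1 − 0.17168657)·41220000/5837 = 0.82831343·7061.8468 = 5849.4226.
SE(ȳ) = √(5849.4226) = 76.48.

76.48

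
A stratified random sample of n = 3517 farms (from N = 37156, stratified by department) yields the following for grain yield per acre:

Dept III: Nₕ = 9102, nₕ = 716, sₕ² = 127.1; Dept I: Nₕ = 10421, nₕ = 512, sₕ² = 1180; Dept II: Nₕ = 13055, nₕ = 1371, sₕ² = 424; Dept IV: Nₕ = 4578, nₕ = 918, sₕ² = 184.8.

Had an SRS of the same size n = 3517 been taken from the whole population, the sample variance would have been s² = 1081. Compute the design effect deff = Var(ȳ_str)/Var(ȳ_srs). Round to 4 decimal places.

0.7863

Var(ȳ_str) = Σ Wₕ²(1−fₕ)sₕ²/nₕ with Wₕ = Nₕ/37156:
  Dept III: (9102/37156)²·(1−716/9102)·127.1/716 = 0.0098144577
  Dept I: (10421/37156)²·(1−512/10421)·1180/512 = 0.17238257
  Dept II: (13055/37156)²·(1−1371/13055)·424/1371 = 0.034169523
  Dept IV: (4578/37156)²·(1−918/4578)·184.8/918 = 0.0024431957
  → Var(ȳ_str) = 0.21880975.
Var(ȳ_srs) = (1 − 3517/37156)·1081/3517 = 0.27827068.
deff = 0.21880975 / 0.27827068 = 0.7863.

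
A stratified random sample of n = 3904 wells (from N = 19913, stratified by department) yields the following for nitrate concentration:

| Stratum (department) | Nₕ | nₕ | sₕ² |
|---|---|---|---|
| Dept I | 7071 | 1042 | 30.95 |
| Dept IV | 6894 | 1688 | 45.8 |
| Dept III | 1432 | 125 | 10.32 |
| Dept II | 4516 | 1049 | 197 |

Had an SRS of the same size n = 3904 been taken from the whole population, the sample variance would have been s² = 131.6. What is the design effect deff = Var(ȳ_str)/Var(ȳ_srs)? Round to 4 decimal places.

Var(ȳ_str) = Σ Wₕ²(1−fₕ)sₕ²/nₕ with Wₕ = Nₕ/19913:
  Dept I: (7071/19913)²·(1−1042/7071)·30.95/1042 = 0.0031933437
  Dept IV: (6894/19913)²·(1−1688/6894)·45.8/1688 = 0.0024558119
  Dept III: (1432/19913)²·(1−125/1432)·10.32/125 = 3.8968609 × 10^-4
  Dept II: (4516/19913)²·(1−1049/4516)·197/1049 = 0.0074152385
  → Var(ȳ_str) = 0.01345408.
Var(ȳ_srs) = (1 − 3904/19913)·131.6/3904 = 0.027100268.
deff = 0.01345408 / 0.027100268 = 0.4965.

0.4965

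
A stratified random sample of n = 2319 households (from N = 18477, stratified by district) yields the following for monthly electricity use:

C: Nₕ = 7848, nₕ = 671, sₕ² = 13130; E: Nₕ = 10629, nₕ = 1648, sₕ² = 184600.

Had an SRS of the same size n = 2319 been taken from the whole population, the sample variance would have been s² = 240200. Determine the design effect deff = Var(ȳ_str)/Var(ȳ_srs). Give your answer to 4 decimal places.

0.3814

Var(ȳ_str) = Σ Wₕ²(1−fₕ)sₕ²/nₕ with Wₕ = Nₕ/18477:
  C: (7848/18477)²·(1−671/7848)·13130/671 = 3.2283546
  E: (10629/18477)²·(1−1648/10629)·184600/1648 = 31.320499
  → Var(ȳ_str) = 34.548854.
Var(ȳ_srs) = (1 − 2319/18477)·240200/2319 = 90.579183.
deff = 34.548854 / 90.579183 = 0.3814.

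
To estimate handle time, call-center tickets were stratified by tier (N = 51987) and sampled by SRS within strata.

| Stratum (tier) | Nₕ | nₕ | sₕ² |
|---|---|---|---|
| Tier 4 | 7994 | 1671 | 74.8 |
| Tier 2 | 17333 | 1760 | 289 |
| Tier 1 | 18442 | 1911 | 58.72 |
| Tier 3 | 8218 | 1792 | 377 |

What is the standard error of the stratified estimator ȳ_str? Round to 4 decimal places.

Var(ȳ_str) = Σₕ Wₕ²(1 − fₕ)sₕ²/nₕ with Wₕ = Nₕ/N, N = 51987.
Tier 4: Wₕ = 0.15376921; term = 0.15376921²·(1 − 0.20903177)·74.8/1671 = 8.3718793 × 10^-4.
Tier 2: Wₕ = 0.33341028; term = 0.33341028²·(1 − 0.10154041)·289/1760 = 0.016399918.
Tier 1: Wₕ = 0.35474253; term = 0.35474253²·(1 − 0.10362217)·58.72/1911 = 0.0034661152.
Tier 3: Wₕ = 0.15807798; term = 0.15807798²·(1 − 0.21805792)·377/1792 = 0.0041107464.
Sum = 0.024813968.
SE = √(0.024813968) = 0.1575.

0.1575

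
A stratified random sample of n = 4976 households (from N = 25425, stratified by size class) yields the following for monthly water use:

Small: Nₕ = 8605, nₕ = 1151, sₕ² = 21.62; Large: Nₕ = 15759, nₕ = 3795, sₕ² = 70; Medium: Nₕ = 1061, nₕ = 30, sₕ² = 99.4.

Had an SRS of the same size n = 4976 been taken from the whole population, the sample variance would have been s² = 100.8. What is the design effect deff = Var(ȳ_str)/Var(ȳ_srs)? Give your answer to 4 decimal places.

Var(ȳ_str) = Σ Wₕ²(1−fₕ)sₕ²/nₕ with Wₕ = Nₕ/25425:
  Small: (8605/25425)²·(1−1151/8605)·21.62/1151 = 0.0018637974
  Large: (15759/25425)²·(1−3795/15759)·70/3795 = 0.0053798405
  Medium: (1061/25425)²·(1−30/1061)·99.4/30 = 0.0056068283
  → Var(ȳ_str) = 0.012850466.
Var(ȳ_srs) = (1 − 4976/25425)·100.8/4976 = 0.016292633.
deff = 0.012850466 / 0.016292633 = 0.7887.

0.7887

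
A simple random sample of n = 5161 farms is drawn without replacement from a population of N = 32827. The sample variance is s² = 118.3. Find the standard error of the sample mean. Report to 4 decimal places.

0.1390

Under SRS without replacement, Var(ȳ) = (1 − f)·s²/n with f = n/N = 5161/32827 = 0.15721814.
Var(ȳ) = (1 − 0.15721814)·118.3/5161 = 0.84278186·0.022921914 = 0.019318174.
SE(ȳ) = √(0.019318174) = 0.1390.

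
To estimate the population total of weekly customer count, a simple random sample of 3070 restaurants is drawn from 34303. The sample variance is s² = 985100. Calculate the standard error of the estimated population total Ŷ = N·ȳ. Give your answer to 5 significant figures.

Var(Ŷ) = N²·Var(ȳ) = N²·(1 − n/N)·s²/n.
f = 3070/34303 = 0.08949655; Var(ȳ) = 0.91050345·985100/3070 = 292.16187.
Var(Ŷ) = 34303² · 292.16187 = 3.4378565 × 10^11.
SE(Ŷ) = √(3.4378565 × 10^11) = 586330.

586330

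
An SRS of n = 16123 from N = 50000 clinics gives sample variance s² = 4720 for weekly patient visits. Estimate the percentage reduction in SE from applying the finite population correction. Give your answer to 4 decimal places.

f = n/N = 16123/50000 = 0.32246000.
SE_no-fpc = √(s²/n) = 0.54106329; SE_fpc = √((1−f)s²/n) = 0.44536444.
Ratio = √(1−f) = 0.82312818. Reduction = 100·(1 − 0.82312818) = 17.6872%.

17.6872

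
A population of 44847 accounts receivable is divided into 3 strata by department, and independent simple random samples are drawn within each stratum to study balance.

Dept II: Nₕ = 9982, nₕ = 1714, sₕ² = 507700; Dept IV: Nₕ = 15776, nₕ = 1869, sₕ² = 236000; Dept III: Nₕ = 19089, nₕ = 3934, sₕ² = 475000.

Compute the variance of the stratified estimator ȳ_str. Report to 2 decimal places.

43.30

Var(ȳ_str) = Σₕ Wₕ²(1 − fₕ)sₕ²/nₕ with Wₕ = Nₕ/N, N = 44847.
Dept II: Wₕ = 0.22257899; term = 0.22257899²·(1 − 0.17170908)·507700/1714 = 12.154794.
Dept IV: Wₕ = 0.35177381; term = 0.35177381²·(1 − 0.11847110)·236000/1869 = 13.774196.
Dept III: Wₕ = 0.42564720; term = 0.42564720²·(1 − 0.20608728)·475000/3934 = 17.367271.
Sum = 43.296261.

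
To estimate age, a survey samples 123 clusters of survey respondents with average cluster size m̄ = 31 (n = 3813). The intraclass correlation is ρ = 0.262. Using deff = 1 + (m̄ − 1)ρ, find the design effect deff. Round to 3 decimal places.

8.860

deff = 1 + (31 − 1)·0.262 = 1 + 7.86 = 8.86.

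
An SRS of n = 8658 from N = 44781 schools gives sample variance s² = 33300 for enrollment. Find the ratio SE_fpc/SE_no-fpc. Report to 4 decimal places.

0.8981

f = n/N = 8658/44781 = 0.19334093.
SE_no-fpc = √(s²/n) = 1.9611614; SE_fpc = √((1−f)s²/n) = 1.7614014.
Ratio = √(1−f) = 0.89814201.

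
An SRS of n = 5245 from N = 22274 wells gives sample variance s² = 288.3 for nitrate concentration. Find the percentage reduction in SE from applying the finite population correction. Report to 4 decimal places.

12.5630

f = n/N = 5245/22274 = 0.23547634.
SE_no-fpc = √(s²/n) = 0.23444964; SE_fpc = √((1−f)s²/n) = 0.20499584.
Ratio = √(1−f) = 0.87437044. Reduction = 100·(1 − 0.87437044) = 12.5630%.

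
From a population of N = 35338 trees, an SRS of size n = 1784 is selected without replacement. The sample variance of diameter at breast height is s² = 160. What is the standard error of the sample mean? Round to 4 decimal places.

0.2918

Under SRS without replacement, Var(ȳ) = (1 − f)·s²/n with f = n/N = 1784/35338 = 0.05048390.
Var(ȳ) = (1 − 0.05048390)·160/1784 = 0.94951610·0.089686099 = 0.085158395.
SE(ȳ) = √(0.085158395) = 0.2918.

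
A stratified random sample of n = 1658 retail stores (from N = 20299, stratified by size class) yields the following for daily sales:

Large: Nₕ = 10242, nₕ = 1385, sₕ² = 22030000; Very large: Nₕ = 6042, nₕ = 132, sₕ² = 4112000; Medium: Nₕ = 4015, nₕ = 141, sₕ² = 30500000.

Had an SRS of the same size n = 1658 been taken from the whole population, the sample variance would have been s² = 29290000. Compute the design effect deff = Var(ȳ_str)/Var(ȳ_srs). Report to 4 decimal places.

0.8856

Var(ȳ_str) = Σ Wₕ²(1−fₕ)sₕ²/nₕ with Wₕ = Nₕ/20299:
  Large: (10242/20299)²·(1−1385/10242)·22030000/1385 = 3501.7638
  Very large: (6042/20299)²·(1−132/6042)·4112000/132 = 2699.5917
  Medium: (4015/20299)²·(1−141/4015)·30500000/141 = 8165.3839
  → Var(ȳ_str) = 14366.739.
Var(ȳ_srs) = (1 − 1658/20299)·29290000/1658 = 16222.934.
deff = 14366.739 / 16222.934 = 0.8856.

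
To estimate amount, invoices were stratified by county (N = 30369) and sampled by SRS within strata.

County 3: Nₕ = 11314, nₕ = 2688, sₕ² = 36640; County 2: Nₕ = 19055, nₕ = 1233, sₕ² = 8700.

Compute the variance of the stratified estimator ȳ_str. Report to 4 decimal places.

4.0405

Var(ȳ_str) = Σₕ Wₕ²(1 − fₕ)sₕ²/nₕ with Wₕ = Nₕ/N, N = 30369.
County 3: Wₕ = 0.37255096; term = 0.37255096²·(1 − 0.23758176)·36640/2688 = 1.442417.
County 2: Wₕ = 0.62744904; term = 0.62744904²·(1 − 0.06470743)·8700/1233 = 2.5981283.
Sum = 4.0405453.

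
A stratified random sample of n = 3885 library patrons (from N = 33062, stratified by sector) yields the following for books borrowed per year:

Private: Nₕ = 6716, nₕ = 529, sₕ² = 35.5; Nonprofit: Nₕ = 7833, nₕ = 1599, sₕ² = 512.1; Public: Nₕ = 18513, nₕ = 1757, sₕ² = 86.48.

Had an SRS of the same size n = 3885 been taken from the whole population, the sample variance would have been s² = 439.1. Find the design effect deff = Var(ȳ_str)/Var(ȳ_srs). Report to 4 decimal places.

Var(ȳ_str) = Σ Wₕ²(1−fₕ)sₕ²/nₕ with Wₕ = Nₕ/33062:
  Private: (6716/33062)²·(1−529/6716)·35.5/529 = 0.0025509694
  Nonprofit: (7833/33062)²·(1−1599/7833)·512.1/1599 = 0.014306816
  Public: (18513/33062)²·(1−1757/18513)·86.48/1757 = 0.013967955
  → Var(ȳ_str) = 0.03082574.
Var(ȳ_srs) = (1 − 3885/33062)·439.1/3885 = 0.099743345.
deff = 0.03082574 / 0.099743345 = 0.3091.

0.3091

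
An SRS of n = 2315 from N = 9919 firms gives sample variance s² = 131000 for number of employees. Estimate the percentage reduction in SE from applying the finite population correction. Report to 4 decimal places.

f = n/N = 2315/9919 = 0.23339046.
SE_no-fpc = √(s²/n) = 7.5224646; SE_fpc = √((1−f)s²/n) = 6.5863872.
Ratio = √(1−f) = 0.87556241. Reduction = 100·(1 − 0.87556241) = 12.4438%.

12.4438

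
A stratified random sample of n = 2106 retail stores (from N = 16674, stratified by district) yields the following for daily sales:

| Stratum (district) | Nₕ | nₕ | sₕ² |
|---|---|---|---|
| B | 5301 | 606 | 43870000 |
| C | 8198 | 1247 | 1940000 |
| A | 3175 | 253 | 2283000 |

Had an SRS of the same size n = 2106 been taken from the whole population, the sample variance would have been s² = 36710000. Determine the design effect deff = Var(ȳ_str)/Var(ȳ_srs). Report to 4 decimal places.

0.4662

Var(ȳ_str) = Σ Wₕ²(1−fₕ)sₕ²/nₕ with Wₕ = Nₕ/16674:
  B: (5301/16674)²·(1−606/5301)·43870000/606 = 6480.5045
  C: (8198/16674)²·(1−1247/8198)·1940000/1247 = 318.86796
  A: (3175/16674)²·(1−253/3175)·2283000/253 = 301.11316
  → Var(ȳ_str) = 7100.4856.
Var(ȳ_srs) = (1 − 2106/16674)·36710000/2106 = 15229.518.
deff = 7100.4856 / 15229.518 = 0.4662.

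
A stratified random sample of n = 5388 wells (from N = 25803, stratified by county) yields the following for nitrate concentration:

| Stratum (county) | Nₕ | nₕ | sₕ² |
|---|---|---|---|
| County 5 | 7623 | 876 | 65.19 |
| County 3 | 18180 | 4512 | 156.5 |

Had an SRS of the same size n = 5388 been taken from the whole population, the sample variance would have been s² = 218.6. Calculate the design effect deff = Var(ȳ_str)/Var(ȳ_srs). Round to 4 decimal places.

0.5824

Var(ȳ_str) = Σ Wₕ²(1−fₕ)sₕ²/nₕ with Wₕ = Nₕ/25803:
  County 5: (7623/25803)²·(1−876/7623)·65.19/876 = 0.0057487457
  County 3: (18180/25803)²·(1−4512/18180)·156.5/4512 = 0.012945049
  → Var(ȳ_str) = 0.018693795.
Var(ȳ_srs) = (1 − 5388/25803)·218.6/5388 = 0.032099758.
deff = 0.018693795 / 0.032099758 = 0.5824.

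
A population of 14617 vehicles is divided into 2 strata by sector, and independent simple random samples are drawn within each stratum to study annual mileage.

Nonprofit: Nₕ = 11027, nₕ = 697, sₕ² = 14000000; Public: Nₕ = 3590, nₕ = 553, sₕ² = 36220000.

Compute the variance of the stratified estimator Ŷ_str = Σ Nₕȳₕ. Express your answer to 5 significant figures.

Var(Ŷ_str) = Σₕ Nₕ²(1 − fₕ)sₕ²/nₕ.
Nonprofit: 11027²·(1 − 697/11027)·14000000/697 = 2.2879838 × 10^12.
Public: 3590²·(1 − 553/3590)·36220000/553 = 7.1410579 × 10^11.
Sum = 3.0020896 × 10^12.

3.0021 × 10^12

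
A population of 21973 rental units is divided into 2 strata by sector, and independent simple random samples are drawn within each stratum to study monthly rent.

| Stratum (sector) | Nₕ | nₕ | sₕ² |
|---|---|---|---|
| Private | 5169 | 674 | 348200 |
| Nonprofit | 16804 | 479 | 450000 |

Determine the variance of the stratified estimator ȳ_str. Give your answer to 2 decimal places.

Var(ȳ_str) = Σₕ Wₕ²(1 − fₕ)sₕ²/nₕ with Wₕ = Nₕ/N, N = 21973.
Private: Wₕ = 0.23524325; term = 0.23524325²·(1 − 0.13039273)·348200/674 = 24.861446.
Nonprofit: Wₕ = 0.76475675; term = 0.76475675²·(1 − 0.02850512)·450000/479 = 533.78228.
Sum = 558.64373.

558.64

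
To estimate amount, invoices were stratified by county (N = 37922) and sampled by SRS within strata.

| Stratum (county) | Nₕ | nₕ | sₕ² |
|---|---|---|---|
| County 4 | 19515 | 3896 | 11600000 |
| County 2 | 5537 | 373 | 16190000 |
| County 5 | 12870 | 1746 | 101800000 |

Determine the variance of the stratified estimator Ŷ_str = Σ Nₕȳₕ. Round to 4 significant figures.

Var(Ŷ_str) = Σₕ Nₕ²(1 − fₕ)sₕ²/nₕ.
County 4: 19515²·(1 − 3896/19515)·11600000/3896 = 9.0752965 × 10^11.
County 2: 5537²·(1 − 373/5537)·16190000/373 = 1.2410771 × 10^12.
County 5: 12870²·(1 − 1746/12870)·101800000/1746 = 8.3472432 × 10^12.
Sum = 1.049585 × 10^13.

1.050 × 10^13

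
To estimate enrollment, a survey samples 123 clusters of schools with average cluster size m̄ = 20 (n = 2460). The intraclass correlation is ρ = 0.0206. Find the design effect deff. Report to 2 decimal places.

1.39

deff = 1 + (20 − 1)·0.0206 = 1 + 0.3914 = 1.3914.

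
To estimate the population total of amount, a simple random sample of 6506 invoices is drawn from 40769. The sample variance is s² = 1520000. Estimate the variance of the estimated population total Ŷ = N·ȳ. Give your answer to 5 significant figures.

3.2635 × 10^11

Var(Ŷ) = N²·Var(ȳ) = N²·(1 − n/N)·s²/n.
f = 6506/40769 = 0.15958204; Var(ȳ) = 0.84041796·1520000/6506 = 196.34727.
Var(Ŷ) = 40769² · 196.34727 = 3.2635103 × 10^11.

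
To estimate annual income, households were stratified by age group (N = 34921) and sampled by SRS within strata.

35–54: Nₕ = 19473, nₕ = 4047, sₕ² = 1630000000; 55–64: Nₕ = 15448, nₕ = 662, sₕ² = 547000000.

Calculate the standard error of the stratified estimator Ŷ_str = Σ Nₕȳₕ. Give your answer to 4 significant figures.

1.760 × 10^7

Var(Ŷ_str) = Σₕ Nₕ²(1 − fₕ)sₕ²/nₕ.
35–54: 19473²·(1 − 4047/19473)·1630000000/4047 = 1.2098752 × 10^14.
55–64: 15448²·(1 − 662/15448)·547000000/662 = 1.8873494 × 10^14.
Sum = 3.0972246 × 10^14.
SE = √(3.0972246 × 10^14) = 1.760 × 10^7.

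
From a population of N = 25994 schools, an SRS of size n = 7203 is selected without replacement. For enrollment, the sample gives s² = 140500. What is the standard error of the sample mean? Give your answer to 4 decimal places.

Under SRS without replacement, Var(ȳ) = (1 − f)·s²/n with f = n/N = 7203/25994 = 0.27710241.
Var(ȳ) = (1 − 0.27710241)·140500/7203 = 0.72289759·19.505761 = 14.100668.
SE(ȳ) = √(14.100668) = 3.7551.

3.7551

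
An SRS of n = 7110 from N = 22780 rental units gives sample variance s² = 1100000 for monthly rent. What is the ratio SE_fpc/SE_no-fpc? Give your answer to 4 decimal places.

f = n/N = 7110/22780 = 0.31211589.
SE_no-fpc = √(s²/n) = 12.438315; SE_fpc = √((1−f)s²/n) = 10.316186.
Ratio = √(1−f) = 0.82938779.

0.8294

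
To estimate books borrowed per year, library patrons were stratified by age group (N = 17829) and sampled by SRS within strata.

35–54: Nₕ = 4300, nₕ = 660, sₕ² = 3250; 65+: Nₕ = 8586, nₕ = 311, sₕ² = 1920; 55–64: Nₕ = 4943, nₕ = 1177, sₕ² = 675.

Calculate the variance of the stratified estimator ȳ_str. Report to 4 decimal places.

Var(ȳ_str) = Σₕ Wₕ²(1 − fₕ)sₕ²/nₕ with Wₕ = Nₕ/N, N = 17829.
35–54: Wₕ = 0.24118010; term = 0.24118010²·(1 − 0.15348837)·3250/660 = 0.24246848.
65+: Wₕ = 0.48157496; term = 0.48157496²·(1 − 0.03622176)·1920/311 = 1.3798941.
55–64: Wₕ = 0.27724494; term = 0.27724494²·(1 − 0.23811451)·675/1177 = 0.033584916.
Sum = 1.6559475.

1.6559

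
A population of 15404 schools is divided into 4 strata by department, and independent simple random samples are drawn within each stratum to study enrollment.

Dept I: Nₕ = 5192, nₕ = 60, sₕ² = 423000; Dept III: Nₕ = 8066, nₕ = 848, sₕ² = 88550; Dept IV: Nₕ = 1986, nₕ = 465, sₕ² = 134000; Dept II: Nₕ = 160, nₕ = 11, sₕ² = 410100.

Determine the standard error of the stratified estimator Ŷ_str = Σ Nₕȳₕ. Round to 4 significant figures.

Var(Ŷ_str) = Σₕ Nₕ²(1 − fₕ)sₕ²/nₕ.
Dept I: 5192²·(1 − 60/5192)·423000/60 = 1.8784968 × 10^11.
Dept III: 8066²·(1 − 848/8066)·88550/848 = 6.0794992 × 10^9.
Dept IV: 1986²·(1 − 465/1986)·134000/465 = 8.7048302 × 10^8.
Dept II: 160²·(1 − 11/160)·410100/11 = 8.8879855 × 10^8.
Sum = 1.9568846 × 10^11.
SE = √(1.9568846 × 10^11) = 442400.

442400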